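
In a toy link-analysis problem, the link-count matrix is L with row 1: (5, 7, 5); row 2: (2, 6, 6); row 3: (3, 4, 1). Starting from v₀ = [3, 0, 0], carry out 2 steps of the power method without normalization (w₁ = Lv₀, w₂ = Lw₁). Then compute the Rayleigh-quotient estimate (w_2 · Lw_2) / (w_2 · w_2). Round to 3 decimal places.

w1 = Lv₀ = (5·3 + 7·0 + 5·0; 2·3 + 6·0 + 6·0; 3·3 + 4·0 + 1·0) = (15, 6, 9)
w2 = Lw1 = (5·15 + 7·6 + 5·9; 2·15 + 6·6 + 6·9; 3·15 + 4·6 + 1·9) = (162, 120, 78)
Lw2 = (2040, 1512, 1044)
w2·Lw2 = 162·2040 + 120·1512 + 78·1044 = 593352; w2·w2 = 162·162 + 120·120 + 78·78 = 46728
λ ≈ 593352/46728 = 12.698

12.698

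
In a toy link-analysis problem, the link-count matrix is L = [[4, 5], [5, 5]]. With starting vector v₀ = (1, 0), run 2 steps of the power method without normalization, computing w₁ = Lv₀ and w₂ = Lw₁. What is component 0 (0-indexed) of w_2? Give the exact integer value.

41

w1 = Lv₀ = (4, 5)
w2 = Lw1 = (41, 45)
The requested component of w2 is 41.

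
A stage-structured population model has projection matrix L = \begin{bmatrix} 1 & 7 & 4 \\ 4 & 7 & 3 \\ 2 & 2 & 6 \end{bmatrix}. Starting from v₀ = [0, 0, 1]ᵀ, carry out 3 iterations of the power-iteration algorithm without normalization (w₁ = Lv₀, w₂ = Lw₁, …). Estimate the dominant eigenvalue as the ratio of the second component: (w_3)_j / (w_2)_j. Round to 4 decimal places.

w1 = Lv₀ = (1·0 + 7·0 + 4·1; 4·0 + 7·0 + 3·1; 2·0 + 2·0 + 6·1) = (4, 3, 6)
w2 = Lw1 = (1·4 + 7·3 + 4·6; 4·4 + 7·3 + 3·6; 2·4 + 2·3 + 6·6) = (49, 55, 50)
w3 = Lw2 = (634, 731, 508)
Ratio at component: 731 / 55 = 13.2909

13.2909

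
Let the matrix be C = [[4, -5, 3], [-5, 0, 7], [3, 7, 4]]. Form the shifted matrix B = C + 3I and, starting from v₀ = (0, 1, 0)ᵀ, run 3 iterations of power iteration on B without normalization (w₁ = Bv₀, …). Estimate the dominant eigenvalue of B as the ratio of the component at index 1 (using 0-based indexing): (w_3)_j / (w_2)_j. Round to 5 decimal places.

μ ≈ 9.38554

B = C + 3I has rows (7, -5, 3); (-5, 3, 7); (3, 7, 7)
w1 = Bv₀ = (-5, 3, 7)
w2 = Bw1 = (-29, 83, 55)
w3 = Bw2 = (-453, 779, 879)
Ratio: 779/83 = 9.38554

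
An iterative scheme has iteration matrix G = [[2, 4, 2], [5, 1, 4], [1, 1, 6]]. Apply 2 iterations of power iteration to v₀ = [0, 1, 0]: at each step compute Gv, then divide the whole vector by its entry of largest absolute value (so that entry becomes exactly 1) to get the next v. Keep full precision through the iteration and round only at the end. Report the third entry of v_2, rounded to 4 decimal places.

0.4400

Gv0 = (4.00000, 1.00000, 1.00000); divide by 4.00000 → v1 = (1.00000, 0.25000, 0.25000)
Gv1 = (3.50000, 6.25000, 2.75000); divide by 6.25000 → v2 = (0.56000, 1.00000, 0.44000)
Requested entry of v2: 11/25 = 0.4400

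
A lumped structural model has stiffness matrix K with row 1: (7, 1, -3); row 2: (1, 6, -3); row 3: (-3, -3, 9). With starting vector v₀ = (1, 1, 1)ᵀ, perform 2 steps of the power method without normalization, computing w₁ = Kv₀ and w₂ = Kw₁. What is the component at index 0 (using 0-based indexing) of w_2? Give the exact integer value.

30

w1 = Kv₀ = (7·1 + 1·1 + (-3)·1; 1·1 + 6·1 + (-3)·1; (-3)·1 + (-3)·1 + 9·1) = (5, 4, 3)
w2 = Kw1 = (7·5 + 1·4 + (-3)·3; 1·5 + 6·4 + (-3)·3; (-3)·5 + (-3)·4 + 9·3) = (30, 20, 0)
The requested component of w2 is 30.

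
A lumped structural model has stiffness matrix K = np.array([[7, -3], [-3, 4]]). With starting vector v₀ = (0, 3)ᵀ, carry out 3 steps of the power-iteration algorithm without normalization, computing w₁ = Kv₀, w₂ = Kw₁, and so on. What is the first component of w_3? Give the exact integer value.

w1 = Kv₀ = (-9, 12)
w2 = Kw1 = (-99, 75)
w3 = Kw2 = (-918, 597)
The requested component of w3 is -918.

-918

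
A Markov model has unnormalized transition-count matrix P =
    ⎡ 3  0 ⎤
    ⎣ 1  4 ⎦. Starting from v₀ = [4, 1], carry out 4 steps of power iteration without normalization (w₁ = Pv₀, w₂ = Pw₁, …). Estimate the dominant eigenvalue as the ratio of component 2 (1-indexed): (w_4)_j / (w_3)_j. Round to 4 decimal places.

4.5094

w1 = Pv₀ = (12, 8)
w2 = Pw1 = (36, 44)
w3 = Pw2 = (108, 212)
w4 = Pw3 = (324, 956)
Ratio at component: 956 / 212 = 4.5094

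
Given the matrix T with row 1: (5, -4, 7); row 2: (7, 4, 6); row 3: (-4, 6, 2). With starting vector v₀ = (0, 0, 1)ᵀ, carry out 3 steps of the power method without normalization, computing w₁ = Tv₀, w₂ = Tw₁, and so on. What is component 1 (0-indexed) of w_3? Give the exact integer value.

w1 = Tv₀ = (5·0 + (-4)·0 + 7·1; 7·0 + 4·0 + 6·1; (-4)·0 + 6·0 + 2·1) = (7, 6, 2)
w2 = Tw1 = (5·7 + (-4)·6 + 7·2; 7·7 + 4·6 + 6·2; (-4)·7 + 6·6 + 2·2) = (25, 85, 12)
w3 = Tw2 = (-131, 587, 434)
The requested component of w3 is 587.

587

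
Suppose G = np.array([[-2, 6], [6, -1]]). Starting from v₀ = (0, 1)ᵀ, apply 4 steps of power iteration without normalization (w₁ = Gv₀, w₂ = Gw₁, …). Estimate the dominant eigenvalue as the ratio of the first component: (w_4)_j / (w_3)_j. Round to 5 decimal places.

-5.37209

w1 = Gv₀ = ((-2)·0 + 6·1; 6·0 + (-1)·1) = (6, -1)
w2 = Gw1 = ((-2)·6 + 6·(-1); 6·6 + (-1)·(-1)) = (-18, 37)
w3 = Gw2 = (258, -145)
w4 = Gw3 = (-1386, 1693)
Ratio at component: -1386 / 258 = -5.37209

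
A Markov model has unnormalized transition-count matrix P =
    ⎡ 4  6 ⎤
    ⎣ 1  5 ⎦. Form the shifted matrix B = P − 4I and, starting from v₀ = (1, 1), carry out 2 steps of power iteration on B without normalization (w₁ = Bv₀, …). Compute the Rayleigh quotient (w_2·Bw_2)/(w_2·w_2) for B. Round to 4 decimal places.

μ ≈ 3.5385

B = P − 4I has rows (0, 6); (1, 1)
w1 = Bv₀ = (6, 2)
w2 = Bw1 = (12, 8)
Bw2 = (48, 20)
w2·Bw2 = 736; w2·w2 = 208; μ ≈ 736/208 = 3.5385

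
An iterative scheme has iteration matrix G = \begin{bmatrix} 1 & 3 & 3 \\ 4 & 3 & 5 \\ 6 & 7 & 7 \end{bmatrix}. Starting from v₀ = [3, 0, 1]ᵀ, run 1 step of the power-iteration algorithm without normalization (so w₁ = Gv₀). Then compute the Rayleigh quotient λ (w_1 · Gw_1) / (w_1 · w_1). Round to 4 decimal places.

13.0968

w1 = Gv₀ = (1·3 + 3·0 + 3·1; 4·3 + 3·0 + 5·1; 6·3 + 7·0 + 7·1) = (6, 17, 25)
Gw1 = (132, 200, 330)
w1·Gw1 = 6·132 + 17·200 + 25·330 = 12442; w1·w1 = 6·6 + 17·17 + 25·25 = 950
λ ≈ 12442/950 = 13.0968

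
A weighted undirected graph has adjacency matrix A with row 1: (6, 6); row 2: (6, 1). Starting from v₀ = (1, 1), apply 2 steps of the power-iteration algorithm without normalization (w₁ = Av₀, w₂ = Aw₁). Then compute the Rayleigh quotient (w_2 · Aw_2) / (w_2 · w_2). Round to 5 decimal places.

λ ≈ 9.99579

w1 = Av₀ = (12, 7)
w2 = Aw1 = (114, 79)
Aw2 = (1158, 763)
w2·Aw2 = 114·1158 + 79·763 = 192289; w2·w2 = 114·114 + 79·79 = 19237
λ ≈ 192289/19237 = 9.99579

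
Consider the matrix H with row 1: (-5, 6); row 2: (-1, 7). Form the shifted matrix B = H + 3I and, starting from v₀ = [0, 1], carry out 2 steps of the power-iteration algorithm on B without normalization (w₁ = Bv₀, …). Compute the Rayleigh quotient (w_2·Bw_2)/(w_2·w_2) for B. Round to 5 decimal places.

9.54327

B = H + 3I has rows (-2, 6); (-1, 10)
w1 = Bv₀ = ((-2)·0 + 6·1; (-1)·0 + 10·1) = (6, 10)
w2 = Bw1 = ((-2)·6 + 6·10; (-1)·6 + 10·10) = (48, 94)
Bw2 = (468, 892)
w2·Bw2 = 106312; w2·w2 = 11140; μ ≈ 106312/11140 = 9.54327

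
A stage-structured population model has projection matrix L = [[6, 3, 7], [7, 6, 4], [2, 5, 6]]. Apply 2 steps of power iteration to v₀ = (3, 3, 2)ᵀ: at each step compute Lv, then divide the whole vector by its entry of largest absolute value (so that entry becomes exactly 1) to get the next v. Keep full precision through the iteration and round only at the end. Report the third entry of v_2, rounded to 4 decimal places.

0.7347

Lv0 = (41.00000, 47.00000, 33.00000); divide by 47.00000 → v1 = (0.87234, 1.00000, 0.70213)
Lv1 = (13.14894, 14.91489, 10.95745); divide by 14.91489 → v2 = (0.88160, 1.00000, 0.73466)
Requested entry of v2: 515/701 = 0.7347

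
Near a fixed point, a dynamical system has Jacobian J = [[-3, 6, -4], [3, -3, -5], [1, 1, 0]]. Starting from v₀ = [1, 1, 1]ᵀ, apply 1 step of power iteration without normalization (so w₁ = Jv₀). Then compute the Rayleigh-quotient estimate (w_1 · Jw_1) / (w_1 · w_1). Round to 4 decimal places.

0.4333

w1 = Jv₀ = (-1, -5, 2)
Jw1 = (-35, 2, -6)
w1·Jw1 = (-1)·(-35) + (-5)·2 + 2·(-6) = 13; w1·w1 = (-1)·(-1) + (-5)·(-5) + 2·2 = 30
λ ≈ 13/30 = 0.4333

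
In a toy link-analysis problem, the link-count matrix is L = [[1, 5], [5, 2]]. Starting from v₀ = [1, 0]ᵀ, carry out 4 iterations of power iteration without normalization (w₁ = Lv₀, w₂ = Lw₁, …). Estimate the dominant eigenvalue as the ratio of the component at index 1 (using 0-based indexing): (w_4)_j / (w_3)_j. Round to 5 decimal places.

w1 = Lv₀ = (1, 5)
w2 = Lw1 = (26, 15)
w3 = Lw2 = (101, 160)
w4 = Lw3 = (901, 825)
Ratio at component: 825 / 160 = 5.15625

5.15625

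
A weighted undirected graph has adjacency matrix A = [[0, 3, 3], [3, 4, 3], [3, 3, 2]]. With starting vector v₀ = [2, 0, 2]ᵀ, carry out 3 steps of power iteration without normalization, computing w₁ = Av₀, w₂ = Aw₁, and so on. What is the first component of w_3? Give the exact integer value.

510

w1 = Av₀ = (6, 12, 10)
w2 = Aw1 = (66, 96, 74)
w3 = Aw2 = (510, 804, 634)
The requested component of w3 is 510.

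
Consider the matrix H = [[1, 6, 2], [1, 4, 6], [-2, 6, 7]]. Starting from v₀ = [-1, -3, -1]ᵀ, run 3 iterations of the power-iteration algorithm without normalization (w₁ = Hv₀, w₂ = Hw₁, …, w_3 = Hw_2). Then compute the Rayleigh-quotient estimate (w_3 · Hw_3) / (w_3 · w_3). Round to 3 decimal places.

w1 = Hv₀ = (-21, -19, -23)
w2 = Hw1 = (-181, -235, -233)
w3 = Hw2 = (-2057, -2519, -2679)
Hw3 = (-22529, -28207, -29753)
w3·Hw3 = (-2057)·(-22529) + (-2519)·(-28207) + (-2679)·(-29753) = 197103873; w3·w3 = (-2057)·(-2057) + (-2519)·(-2519) + (-2679)·(-2679) = 17753651
λ ≈ 197103873/17753651 = 11.102

λ ≈ 11.102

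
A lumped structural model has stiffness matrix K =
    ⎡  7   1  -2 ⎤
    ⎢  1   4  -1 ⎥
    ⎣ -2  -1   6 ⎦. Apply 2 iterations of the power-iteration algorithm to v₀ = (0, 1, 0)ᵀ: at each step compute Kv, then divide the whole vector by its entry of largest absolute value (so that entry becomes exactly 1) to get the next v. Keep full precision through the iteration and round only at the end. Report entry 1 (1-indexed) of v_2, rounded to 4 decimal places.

0.7222

Kv0 = (1.00000, 4.00000, -1.00000); divide by 4.00000 → v1 = (0.25000, 1.00000, -0.25000)
Kv1 = (3.25000, 4.50000, -3.00000); divide by 4.50000 → v2 = (0.72222, 1.00000, -0.66667)
Requested entry of v2: 13/18 = 0.7222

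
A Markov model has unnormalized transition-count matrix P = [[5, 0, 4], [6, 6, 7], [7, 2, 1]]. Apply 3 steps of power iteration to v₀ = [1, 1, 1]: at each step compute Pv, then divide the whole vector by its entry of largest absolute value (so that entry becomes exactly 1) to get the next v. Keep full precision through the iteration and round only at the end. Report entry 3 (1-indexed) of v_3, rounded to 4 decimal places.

Pv0 = (9.00000, 19.00000, 10.00000); divide by 19.00000 → v1 = (0.47368, 1.00000, 0.52632)
Pv1 = (4.47368, 12.52632, 5.84211); divide by 12.52632 → v2 = (0.35714, 1.00000, 0.46639)
Pv2 = (3.65126, 11.40756, 4.96639); divide by 11.40756 → v3 = (0.32007, 1.00000, 0.43536)
Requested entry of v3: 1182/2715 = 0.4354

0.4354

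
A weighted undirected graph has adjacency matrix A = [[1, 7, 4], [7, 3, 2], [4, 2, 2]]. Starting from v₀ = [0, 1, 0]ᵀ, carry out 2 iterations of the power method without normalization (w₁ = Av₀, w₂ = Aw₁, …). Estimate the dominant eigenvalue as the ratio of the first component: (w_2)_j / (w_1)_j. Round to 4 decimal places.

5.1429

w1 = Av₀ = (1·0 + 7·1 + 4·0; 7·0 + 3·1 + 2·0; 4·0 + 2·1 + 2·0) = (7, 3, 2)
w2 = Aw1 = (1·7 + 7·3 + 4·2; 7·7 + 3·3 + 2·2; 4·7 + 2·3 + 2·2) = (36, 62, 38)
Ratio at component: 36 / 7 = 5.1429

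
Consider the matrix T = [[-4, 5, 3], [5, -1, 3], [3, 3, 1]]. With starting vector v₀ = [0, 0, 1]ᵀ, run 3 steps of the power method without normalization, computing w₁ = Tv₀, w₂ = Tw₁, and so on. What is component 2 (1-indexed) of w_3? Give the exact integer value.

72

w1 = Tv₀ = ((-4)·0 + 5·0 + 3·1; 5·0 + (-1)·0 + 3·1; 3·0 + 3·0 + 1·1) = (3, 3, 1)
w2 = Tw1 = ((-4)·3 + 5·3 + 3·1; 5·3 + (-1)·3 + 3·1; 3·3 + 3·3 + 1·1) = (6, 15, 19)
w3 = Tw2 = (108, 72, 82)
The requested component of w3 is 72.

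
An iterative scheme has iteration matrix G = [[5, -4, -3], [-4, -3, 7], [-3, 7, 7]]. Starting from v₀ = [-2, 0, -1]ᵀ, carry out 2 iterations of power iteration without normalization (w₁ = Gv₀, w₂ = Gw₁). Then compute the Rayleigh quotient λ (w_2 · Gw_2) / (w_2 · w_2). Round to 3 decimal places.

w1 = Gv₀ = (5·(-2) + (-4)·0 + (-3)·(-1); (-4)·(-2) + (-3)·0 + 7·(-1); (-3)·(-2) + 7·0 + 7·(-1)) = (-7, 1, -1)
w2 = Gw1 = (5·(-7) + (-4)·1 + (-3)·(-1); (-4)·(-7) + (-3)·1 + 7·(-1); (-3)·(-7) + 7·1 + 7·(-1)) = (-36, 18, 21)
Gw2 = (-315, 237, 381)
w2·Gw2 = (-36)·(-315) + 18·237 + 21·381 = 23607; w2·w2 = (-36)·(-36) + 18·18 + 21·21 = 2061
λ ≈ 23607/2061 = 11.454

11.454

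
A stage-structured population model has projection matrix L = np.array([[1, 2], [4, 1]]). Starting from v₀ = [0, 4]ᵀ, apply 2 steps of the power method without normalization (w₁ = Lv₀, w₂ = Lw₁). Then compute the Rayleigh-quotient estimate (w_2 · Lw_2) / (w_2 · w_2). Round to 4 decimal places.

λ ≈ 3.2268

w1 = Lv₀ = (8, 4)
w2 = Lw1 = (16, 36)
Lw2 = (88, 100)
w2·Lw2 = 16·88 + 36·100 = 5008; w2·w2 = 16·16 + 36·36 = 1552
λ ≈ 5008/1552 = 3.2268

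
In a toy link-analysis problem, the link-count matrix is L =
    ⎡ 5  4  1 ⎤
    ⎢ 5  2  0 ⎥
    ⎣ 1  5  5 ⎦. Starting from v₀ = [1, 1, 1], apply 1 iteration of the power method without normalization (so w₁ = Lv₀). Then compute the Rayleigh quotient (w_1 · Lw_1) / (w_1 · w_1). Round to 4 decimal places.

w1 = Lv₀ = (5·1 + 4·1 + 1·1; 5·1 + 2·1 + 0·1; 1·1 + 5·1 + 5·1) = (10, 7, 11)
Lw1 = (89, 64, 100)
w1·Lw1 = 10·89 + 7·64 + 11·100 = 2438; w1·w1 = 10·10 + 7·7 + 11·11 = 270
λ ≈ 2438/270 = 9.0296

λ ≈ 9.0296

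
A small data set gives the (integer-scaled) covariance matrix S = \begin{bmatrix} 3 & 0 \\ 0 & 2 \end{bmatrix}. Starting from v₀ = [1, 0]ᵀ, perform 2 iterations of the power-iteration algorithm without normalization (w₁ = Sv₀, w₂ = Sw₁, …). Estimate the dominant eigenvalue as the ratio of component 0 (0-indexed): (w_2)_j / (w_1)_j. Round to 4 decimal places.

w1 = Sv₀ = (3, 0)
w2 = Sw1 = (9, 0)
Ratio at component: 9 / 3 = 3.0000

3.0000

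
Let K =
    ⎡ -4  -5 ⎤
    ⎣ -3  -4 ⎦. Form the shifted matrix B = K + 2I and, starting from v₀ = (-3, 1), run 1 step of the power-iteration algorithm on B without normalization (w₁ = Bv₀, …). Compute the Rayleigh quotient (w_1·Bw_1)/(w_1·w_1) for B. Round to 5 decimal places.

B = K + 2I has rows (-2, -5); (-3, -2)
w1 = Bv₀ = ((-2)·(-3) + (-5)·1; (-3)·(-3) + (-2)·1) = (1, 7)
Bw1 = (-37, -17)
w1·Bw1 = -156; w1·w1 = 50; μ ≈ -156/50 = -3.12000

μ ≈ -3.12000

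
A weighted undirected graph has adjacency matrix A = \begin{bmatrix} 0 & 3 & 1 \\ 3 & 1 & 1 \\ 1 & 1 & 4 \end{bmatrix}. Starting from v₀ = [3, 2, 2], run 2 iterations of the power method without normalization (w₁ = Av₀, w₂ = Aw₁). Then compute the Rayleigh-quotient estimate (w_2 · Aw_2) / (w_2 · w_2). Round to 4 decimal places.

w1 = Av₀ = (0·3 + 3·2 + 1·2; 3·3 + 1·2 + 1·2; 1·3 + 1·2 + 4·2) = (8, 13, 13)
w2 = Aw1 = (0·8 + 3·13 + 1·13; 3·8 + 1·13 + 1·13; 1·8 + 1·13 + 4·13) = (52, 50, 73)
Aw2 = (223, 279, 394)
w2·Aw2 = 52·223 + 50·279 + 73·394 = 54308; w2·w2 = 52·52 + 50·50 + 73·73 = 10533
λ ≈ 54308/10533 = 5.1560

5.1560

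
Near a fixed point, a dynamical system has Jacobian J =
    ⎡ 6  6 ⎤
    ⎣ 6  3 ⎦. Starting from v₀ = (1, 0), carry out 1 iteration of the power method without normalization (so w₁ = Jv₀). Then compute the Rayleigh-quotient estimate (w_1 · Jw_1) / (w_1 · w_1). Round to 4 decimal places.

w1 = Jv₀ = (6·1 + 6·0; 6·1 + 3·0) = (6, 6)
Jw1 = (72, 54)
w1·Jw1 = 6·72 + 6·54 = 756; w1·w1 = 6·6 + 6·6 = 72
λ ≈ 756/72 = 10.5000

10.5000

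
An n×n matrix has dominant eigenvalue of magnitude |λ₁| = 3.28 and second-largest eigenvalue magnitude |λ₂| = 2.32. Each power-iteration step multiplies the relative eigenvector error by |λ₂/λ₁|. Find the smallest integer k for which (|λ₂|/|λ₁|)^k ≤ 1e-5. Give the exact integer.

34

|λ₂/λ₁| = 2.32/3.28 = 0.70732
Need k ≥ ln(1e-5) / ln(0.70732) = -11.5129 / -0.3463 ≈ 33.248
Smallest integer k satisfying the bound: 34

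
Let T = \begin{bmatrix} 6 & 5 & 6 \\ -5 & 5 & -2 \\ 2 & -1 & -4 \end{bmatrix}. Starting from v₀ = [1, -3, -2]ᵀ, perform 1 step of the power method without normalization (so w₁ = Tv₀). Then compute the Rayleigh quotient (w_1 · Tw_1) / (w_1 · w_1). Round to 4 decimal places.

λ ≈ 1.9515

w1 = Tv₀ = (6·1 + 5·(-3) + 6·(-2); (-5)·1 + 5·(-3) + (-2)·(-2); 2·1 + (-1)·(-3) + (-4)·(-2)) = (-21, -16, 13)
Tw1 = (-128, -1, -78)
w1·Tw1 = (-21)·(-128) + (-16)·(-1) + 13·(-78) = 1690; w1·w1 = (-21)·(-21) + (-16)·(-16) + 13·13 = 866
λ ≈ 1690/866 = 1.9515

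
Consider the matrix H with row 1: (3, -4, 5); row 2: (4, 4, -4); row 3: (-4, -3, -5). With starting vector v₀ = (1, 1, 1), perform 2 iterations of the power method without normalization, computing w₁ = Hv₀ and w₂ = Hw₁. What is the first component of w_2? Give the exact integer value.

-64

w1 = Hv₀ = (3·1 + (-4)·1 + 5·1; 4·1 + 4·1 + (-4)·1; (-4)·1 + (-3)·1 + (-5)·1) = (4, 4, -12)
w2 = Hw1 = (3·4 + (-4)·4 + 5·(-12); 4·4 + 4·4 + (-4)·(-12); (-4)·4 + (-3)·4 + (-5)·(-12)) = (-64, 80, 32)
The requested component of w2 is -64.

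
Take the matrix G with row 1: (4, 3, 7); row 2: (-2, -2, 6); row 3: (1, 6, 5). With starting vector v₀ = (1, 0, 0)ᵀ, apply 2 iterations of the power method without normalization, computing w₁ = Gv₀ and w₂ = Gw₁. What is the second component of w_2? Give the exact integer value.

2

w1 = Gv₀ = (4·1 + 3·0 + 7·0; (-2)·1 + (-2)·0 + 6·0; 1·1 + 6·0 + 5·0) = (4, -2, 1)
w2 = Gw1 = (4·4 + 3·(-2) + 7·1; (-2)·4 + (-2)·(-2) + 6·1; 1·4 + 6·(-2) + 5·1) = (17, 2, -3)
The requested component of w2 is 2.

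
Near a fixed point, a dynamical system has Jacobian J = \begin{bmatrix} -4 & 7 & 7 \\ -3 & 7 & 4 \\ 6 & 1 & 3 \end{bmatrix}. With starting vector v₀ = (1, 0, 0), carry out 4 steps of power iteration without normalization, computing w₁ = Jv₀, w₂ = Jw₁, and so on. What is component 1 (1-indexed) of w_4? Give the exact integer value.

1600

w1 = Jv₀ = ((-4)·1 + 7·0 + 7·0; (-3)·1 + 7·0 + 4·0; 6·1 + 1·0 + 3·0) = (-4, -3, 6)
w2 = Jw1 = ((-4)·(-4) + 7·(-3) + 7·6; (-3)·(-4) + 7·(-3) + 4·6; 6·(-4) + 1·(-3) + 3·6) = (37, 15, -9)
w3 = Jw2 = (-106, -42, 210)
w4 = Jw3 = (1600, 864, -48)
The requested component of w4 is 1600.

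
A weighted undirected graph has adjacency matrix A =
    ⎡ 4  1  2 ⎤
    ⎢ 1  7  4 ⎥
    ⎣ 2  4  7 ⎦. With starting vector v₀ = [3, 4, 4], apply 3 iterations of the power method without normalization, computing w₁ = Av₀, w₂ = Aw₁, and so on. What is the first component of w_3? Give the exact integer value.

w1 = Av₀ = (4·3 + 1·4 + 2·4; 1·3 + 7·4 + 4·4; 2·3 + 4·4 + 7·4) = (24, 47, 50)
w2 = Aw1 = (4·24 + 1·47 + 2·50; 1·24 + 7·47 + 4·50; 2·24 + 4·47 + 7·50) = (243, 553, 586)
w3 = Aw2 = (2697, 6458, 6800)
The requested component of w3 is 2697.

2697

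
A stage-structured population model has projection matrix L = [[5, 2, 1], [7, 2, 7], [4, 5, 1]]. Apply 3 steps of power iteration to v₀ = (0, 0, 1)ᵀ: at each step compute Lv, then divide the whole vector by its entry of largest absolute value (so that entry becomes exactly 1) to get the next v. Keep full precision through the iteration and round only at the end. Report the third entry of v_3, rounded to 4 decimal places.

0.5462

Lv0 = (1.00000, 7.00000, 1.00000); divide by 7.00000 → v1 = (0.14286, 1.00000, 0.14286)
Lv1 = (2.85714, 4.00000, 5.71429); divide by 5.71429 → v2 = (0.50000, 0.70000, 1.00000)
Lv2 = (4.90000, 11.90000, 6.50000); divide by 11.90000 → v3 = (0.41176, 1.00000, 0.54622)
Requested entry of v3: 260/476 = 0.5462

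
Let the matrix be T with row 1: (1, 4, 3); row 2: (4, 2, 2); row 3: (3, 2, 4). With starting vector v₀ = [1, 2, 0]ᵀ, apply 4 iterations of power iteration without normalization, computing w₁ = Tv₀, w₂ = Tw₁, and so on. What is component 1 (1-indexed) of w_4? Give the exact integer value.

4433

w1 = Tv₀ = (1·1 + 4·2 + 3·0; 4·1 + 2·2 + 2·0; 3·1 + 2·2 + 4·0) = (9, 8, 7)
w2 = Tw1 = (1·9 + 4·8 + 3·7; 4·9 + 2·8 + 2·7; 3·9 + 2·8 + 4·7) = (62, 66, 71)
w3 = Tw2 = (539, 522, 602)
w4 = Tw3 = (4433, 4404, 5069)
The requested component of w4 is 4433.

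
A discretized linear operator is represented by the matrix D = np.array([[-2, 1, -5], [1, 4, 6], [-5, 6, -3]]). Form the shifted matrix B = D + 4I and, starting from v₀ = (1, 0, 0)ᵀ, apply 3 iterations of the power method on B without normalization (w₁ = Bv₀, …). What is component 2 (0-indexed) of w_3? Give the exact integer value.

B = D + 4I has rows (2, 1, -5); (1, 8, 6); (-5, 6, 1)
w1 = Bv₀ = (2·1 + 1·0 + (-5)·0; 1·1 + 8·0 + 6·0; (-5)·1 + 6·0 + 1·0) = (2, 1, -5)
w2 = Bw1 = (2·2 + 1·1 + (-5)·(-5); 1·2 + 8·1 + 6·(-5); (-5)·2 + 6·1 + 1·(-5)) = (30, -20, -9)
w3 = Bw2 = (85, -184, -279)
Requested component of w3: -279

-279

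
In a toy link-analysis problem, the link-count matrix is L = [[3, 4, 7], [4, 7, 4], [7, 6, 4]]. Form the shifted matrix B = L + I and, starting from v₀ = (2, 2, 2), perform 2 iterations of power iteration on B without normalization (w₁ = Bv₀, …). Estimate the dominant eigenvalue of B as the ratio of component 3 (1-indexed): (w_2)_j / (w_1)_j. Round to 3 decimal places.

B = L + I has rows (4, 4, 7); (4, 8, 4); (7, 6, 5)
w1 = Bv₀ = (30, 32, 36)
w2 = Bw1 = (500, 520, 582)
Ratio: 582/36 = 16.167

16.167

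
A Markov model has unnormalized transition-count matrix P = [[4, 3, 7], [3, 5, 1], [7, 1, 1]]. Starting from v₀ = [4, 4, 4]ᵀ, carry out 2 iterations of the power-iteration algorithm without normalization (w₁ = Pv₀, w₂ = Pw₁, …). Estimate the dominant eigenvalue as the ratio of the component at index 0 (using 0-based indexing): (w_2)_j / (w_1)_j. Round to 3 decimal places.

w1 = Pv₀ = (4·4 + 3·4 + 7·4; 3·4 + 5·4 + 1·4; 7·4 + 1·4 + 1·4) = (56, 36, 36)
w2 = Pw1 = (4·56 + 3·36 + 7·36; 3·56 + 5·36 + 1·36; 7·56 + 1·36 + 1·36) = (584, 384, 464)
Ratio at component: 584 / 56 = 10.429

λ ≈ 10.429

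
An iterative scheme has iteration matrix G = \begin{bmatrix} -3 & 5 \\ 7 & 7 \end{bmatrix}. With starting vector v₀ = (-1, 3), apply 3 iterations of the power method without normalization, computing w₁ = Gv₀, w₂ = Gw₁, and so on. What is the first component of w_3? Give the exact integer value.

1072

w1 = Gv₀ = ((-3)·(-1) + 5·3; 7·(-1) + 7·3) = (18, 14)
w2 = Gw1 = ((-3)·18 + 5·14; 7·18 + 7·14) = (16, 224)
w3 = Gw2 = (1072, 1680)
The requested component of w3 is 1072.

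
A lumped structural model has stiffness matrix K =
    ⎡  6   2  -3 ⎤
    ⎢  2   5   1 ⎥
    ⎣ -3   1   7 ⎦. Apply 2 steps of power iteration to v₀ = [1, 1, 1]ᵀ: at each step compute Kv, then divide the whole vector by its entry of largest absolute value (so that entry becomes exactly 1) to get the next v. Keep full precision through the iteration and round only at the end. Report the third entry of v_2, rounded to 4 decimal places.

Kv0 = (5.00000, 8.00000, 5.00000); divide by 8.00000 → v1 = (0.62500, 1.00000, 0.62500)
Kv1 = (3.87500, 6.87500, 3.50000); divide by 6.87500 → v2 = (0.56364, 1.00000, 0.50909)
Requested entry of v2: 28/55 = 0.5091

0.5091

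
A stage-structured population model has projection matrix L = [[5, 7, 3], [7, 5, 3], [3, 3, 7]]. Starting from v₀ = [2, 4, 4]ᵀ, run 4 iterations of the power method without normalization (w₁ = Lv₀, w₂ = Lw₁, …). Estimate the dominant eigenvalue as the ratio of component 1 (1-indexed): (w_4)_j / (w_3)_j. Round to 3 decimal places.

λ ≈ 14.455

w1 = Lv₀ = (5·2 + 7·4 + 3·4; 7·2 + 5·4 + 3·4; 3·2 + 3·4 + 7·4) = (50, 46, 46)
w2 = Lw1 = (5·50 + 7·46 + 3·46; 7·50 + 5·46 + 3·46; 3·50 + 3·46 + 7·46) = (710, 718, 610)
w3 = Lw2 = (10406, 10390, 8554)
w4 = Lw3 = (150422, 150454, 122266)
Ratio at component: 150422 / 10406 = 14.455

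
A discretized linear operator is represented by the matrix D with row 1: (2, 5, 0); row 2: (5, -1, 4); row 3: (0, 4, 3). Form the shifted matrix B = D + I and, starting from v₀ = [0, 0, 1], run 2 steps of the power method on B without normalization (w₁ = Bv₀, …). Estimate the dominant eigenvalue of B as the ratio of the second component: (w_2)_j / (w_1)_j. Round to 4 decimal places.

B = D + I has rows (3, 5, 0); (5, 0, 4); (0, 4, 4)
w1 = Bv₀ = (3·0 + 5·0 + 0·1; 5·0 + 0·0 + 4·1; 0·0 + 4·0 + 4·1) = (0, 4, 4)
w2 = Bw1 = (3·0 + 5·4 + 0·4; 5·0 + 0·4 + 4·4; 0·0 + 4·4 + 4·4) = (20, 16, 32)
Ratio: 16/4 = 4.0000

μ ≈ 4.0000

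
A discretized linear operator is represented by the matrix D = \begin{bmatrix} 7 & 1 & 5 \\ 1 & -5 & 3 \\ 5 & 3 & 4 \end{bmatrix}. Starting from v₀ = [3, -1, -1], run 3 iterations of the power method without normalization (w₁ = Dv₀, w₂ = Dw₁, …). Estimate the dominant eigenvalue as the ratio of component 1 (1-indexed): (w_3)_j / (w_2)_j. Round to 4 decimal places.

λ ≈ 11.1600

w1 = Dv₀ = (7·3 + 1·(-1) + 5·(-1); 1·3 + (-5)·(-1) + 3·(-1); 5·3 + 3·(-1) + 4·(-1)) = (15, 5, 8)
w2 = Dw1 = (7·15 + 1·5 + 5·8; 1·15 + (-5)·5 + 3·8; 5·15 + 3·5 + 4·8) = (150, 14, 122)
w3 = Dw2 = (1674, 446, 1280)
Ratio at component: 1674 / 150 = 11.1600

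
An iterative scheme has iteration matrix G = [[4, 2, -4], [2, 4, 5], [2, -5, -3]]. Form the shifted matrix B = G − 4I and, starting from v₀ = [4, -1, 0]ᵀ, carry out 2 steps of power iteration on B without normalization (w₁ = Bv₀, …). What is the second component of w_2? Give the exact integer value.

61

B = G − 4I has rows (0, 2, -4); (2, 0, 5); (2, -5, -7)
w1 = Bv₀ = (0·4 + 2·(-1) + (-4)·0; 2·4 + 0·(-1) + 5·0; 2·4 + (-5)·(-1) + (-7)·0) = (-2, 8, 13)
w2 = Bw1 = (0·(-2) + 2·8 + (-4)·13; 2·(-2) + 0·8 + 5·13; 2·(-2) + (-5)·8 + (-7)·13) = (-36, 61, -135)
Requested component of w2: 61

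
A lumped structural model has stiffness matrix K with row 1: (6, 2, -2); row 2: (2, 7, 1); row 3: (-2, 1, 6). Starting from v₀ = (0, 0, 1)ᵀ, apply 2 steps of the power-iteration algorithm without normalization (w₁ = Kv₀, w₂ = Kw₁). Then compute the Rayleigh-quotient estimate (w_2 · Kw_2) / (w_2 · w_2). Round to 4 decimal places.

w1 = Kv₀ = (6·0 + 2·0 + (-2)·1; 2·0 + 7·0 + 1·1; (-2)·0 + 1·0 + 6·1) = (-2, 1, 6)
w2 = Kw1 = (6·(-2) + 2·1 + (-2)·6; 2·(-2) + 7·1 + 1·6; (-2)·(-2) + 1·1 + 6·6) = (-22, 9, 41)
Kw2 = (-196, 60, 299)
w2·Kw2 = (-22)·(-196) + 9·60 + 41·299 = 17111; w2·w2 = (-22)·(-22) + 9·9 + 41·41 = 2246
λ ≈ 17111/2246 = 7.6184

λ ≈ 7.6184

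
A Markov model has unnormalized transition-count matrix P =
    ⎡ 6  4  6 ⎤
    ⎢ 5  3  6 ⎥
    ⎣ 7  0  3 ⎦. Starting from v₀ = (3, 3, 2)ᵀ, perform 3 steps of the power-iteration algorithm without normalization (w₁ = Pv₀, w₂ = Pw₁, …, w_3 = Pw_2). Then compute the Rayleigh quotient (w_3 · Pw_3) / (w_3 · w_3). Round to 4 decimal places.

λ ≈ 13.4611

w1 = Pv₀ = (42, 36, 27)
w2 = Pw1 = (558, 480, 375)
w3 = Pw2 = (7518, 6480, 5031)
Pw3 = (101214, 87216, 67719)
w3·Pw3 = 7518·101214 + 6480·87216 + 5031·67719 = 1666780821; w3·w3 = 7518·7518 + 6480·6480 + 5031·5031 = 123821685
λ ≈ 1666780821/123821685 = 13.4611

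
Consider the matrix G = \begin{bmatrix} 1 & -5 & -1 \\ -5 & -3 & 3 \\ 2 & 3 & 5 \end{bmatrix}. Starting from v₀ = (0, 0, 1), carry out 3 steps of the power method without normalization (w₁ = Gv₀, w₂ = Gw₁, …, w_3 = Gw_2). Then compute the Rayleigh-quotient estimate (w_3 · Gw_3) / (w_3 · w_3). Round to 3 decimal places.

w1 = Gv₀ = (-1, 3, 5)
w2 = Gw1 = (-21, 11, 32)
w3 = Gw2 = (-108, 168, 151)
Gw3 = (-1099, 489, 1043)
w3·Gw3 = (-108)·(-1099) + 168·489 + 151·1043 = 358337; w3·w3 = (-108)·(-108) + 168·168 + 151·151 = 62689
λ ≈ 358337/62689 = 5.716

5.716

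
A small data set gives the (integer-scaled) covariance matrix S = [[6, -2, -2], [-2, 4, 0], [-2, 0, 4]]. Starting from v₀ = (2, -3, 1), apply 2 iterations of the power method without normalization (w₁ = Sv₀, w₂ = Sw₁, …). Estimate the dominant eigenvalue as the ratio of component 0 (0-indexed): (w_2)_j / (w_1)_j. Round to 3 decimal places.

w1 = Sv₀ = (6·2 + (-2)·(-3) + (-2)·1; (-2)·2 + 4·(-3) + 0·1; (-2)·2 + 0·(-3) + 4·1) = (16, -16, 0)
w2 = Sw1 = (6·16 + (-2)·(-16) + (-2)·0; (-2)·16 + 4·(-16) + 0·0; (-2)·16 + 0·(-16) + 4·0) = (128, -96, -32)
Ratio at component: 128 / 16 = 8.000

λ ≈ 8.000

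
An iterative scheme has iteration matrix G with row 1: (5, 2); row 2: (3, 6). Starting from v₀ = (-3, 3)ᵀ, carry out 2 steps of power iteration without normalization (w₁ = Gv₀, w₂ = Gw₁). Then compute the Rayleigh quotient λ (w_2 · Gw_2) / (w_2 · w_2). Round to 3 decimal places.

w1 = Gv₀ = (5·(-3) + 2·3; 3·(-3) + 6·3) = (-9, 9)
w2 = Gw1 = (5·(-9) + 2·9; 3·(-9) + 6·9) = (-27, 27)
Gw2 = (-81, 81)
w2·Gw2 = (-27)·(-81) + 27·81 = 4374; w2·w2 = (-27)·(-27) + 27·27 = 1458
λ ≈ 4374/1458 = 3.000

λ ≈ 3.000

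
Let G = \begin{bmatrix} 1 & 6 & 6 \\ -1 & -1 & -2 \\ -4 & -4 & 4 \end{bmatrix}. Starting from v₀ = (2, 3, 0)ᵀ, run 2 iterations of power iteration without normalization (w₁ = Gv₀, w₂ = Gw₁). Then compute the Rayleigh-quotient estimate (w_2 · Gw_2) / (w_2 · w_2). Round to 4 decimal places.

w1 = Gv₀ = (20, -5, -20)
w2 = Gw1 = (-130, 25, -140)
Gw2 = (-820, 385, -140)
w2·Gw2 = (-130)·(-820) + 25·385 + (-140)·(-140) = 135825; w2·w2 = (-130)·(-130) + 25·25 + (-140)·(-140) = 37125
λ ≈ 135825/37125 = 3.6586

λ ≈ 3.6586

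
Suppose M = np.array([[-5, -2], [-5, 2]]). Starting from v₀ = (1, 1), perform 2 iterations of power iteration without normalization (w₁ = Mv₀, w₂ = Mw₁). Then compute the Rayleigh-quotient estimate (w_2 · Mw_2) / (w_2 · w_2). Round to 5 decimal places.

w1 = Mv₀ = (-7, -3)
w2 = Mw1 = (41, 29)
Mw2 = (-263, -147)
w2·Mw2 = 41·(-263) + 29·(-147) = -15046; w2·w2 = 41·41 + 29·29 = 2522
λ ≈ -15046/2522 = -5.96590

λ ≈ -5.96590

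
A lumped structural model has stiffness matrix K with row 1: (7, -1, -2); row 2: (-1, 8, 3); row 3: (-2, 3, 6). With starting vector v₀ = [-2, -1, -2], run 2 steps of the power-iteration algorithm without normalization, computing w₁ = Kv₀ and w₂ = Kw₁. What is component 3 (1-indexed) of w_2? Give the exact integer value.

w1 = Kv₀ = (7·(-2) + (-1)·(-1) + (-2)·(-2); (-1)·(-2) + 8·(-1) + 3·(-2); (-2)·(-2) + 3·(-1) + 6·(-2)) = (-9, -12, -11)
w2 = Kw1 = (7·(-9) + (-1)·(-12) + (-2)·(-11); (-1)·(-9) + 8·(-12) + 3·(-11); (-2)·(-9) + 3·(-12) + 6·(-11)) = (-29, -120, -84)
The requested component of w2 is -84.

-84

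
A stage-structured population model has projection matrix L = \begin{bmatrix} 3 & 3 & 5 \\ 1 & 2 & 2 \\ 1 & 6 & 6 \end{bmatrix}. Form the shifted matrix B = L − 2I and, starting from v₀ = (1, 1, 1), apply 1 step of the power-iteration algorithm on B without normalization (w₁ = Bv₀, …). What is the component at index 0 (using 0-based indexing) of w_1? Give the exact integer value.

B = L − 2I has rows (1, 3, 5); (1, 0, 2); (1, 6, 4)
w1 = Bv₀ = (9, 3, 11)
Requested component of w1: 9

9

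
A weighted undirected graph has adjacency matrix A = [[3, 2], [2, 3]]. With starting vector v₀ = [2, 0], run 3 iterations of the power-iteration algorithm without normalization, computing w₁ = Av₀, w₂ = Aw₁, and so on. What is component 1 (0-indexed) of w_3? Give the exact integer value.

124

w1 = Av₀ = (6, 4)
w2 = Aw1 = (26, 24)
w3 = Aw2 = (126, 124)
The requested component of w3 is 124.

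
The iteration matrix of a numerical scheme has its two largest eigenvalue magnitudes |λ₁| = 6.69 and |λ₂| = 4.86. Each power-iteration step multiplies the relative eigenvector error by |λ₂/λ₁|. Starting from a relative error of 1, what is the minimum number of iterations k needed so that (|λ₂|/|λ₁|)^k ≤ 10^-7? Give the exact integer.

|λ₂/λ₁| = 4.86/6.69 = 0.72646
Need k ≥ ln(10^-7) / ln(0.72646) = -16.1181 / -0.3196 ≈ 50.436
Smallest integer k satisfying the bound: 51

51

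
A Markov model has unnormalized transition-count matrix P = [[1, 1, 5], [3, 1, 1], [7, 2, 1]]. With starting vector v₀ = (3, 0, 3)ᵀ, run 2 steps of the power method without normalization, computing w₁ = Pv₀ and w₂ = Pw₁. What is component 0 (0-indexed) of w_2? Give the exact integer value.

150

w1 = Pv₀ = (1·3 + 1·0 + 5·3; 3·3 + 1·0 + 1·3; 7·3 + 2·0 + 1·3) = (18, 12, 24)
w2 = Pw1 = (1·18 + 1·12 + 5·24; 3·18 + 1·12 + 1·24; 7·18 + 2·12 + 1·24) = (150, 90, 174)
The requested component of w2 is 150.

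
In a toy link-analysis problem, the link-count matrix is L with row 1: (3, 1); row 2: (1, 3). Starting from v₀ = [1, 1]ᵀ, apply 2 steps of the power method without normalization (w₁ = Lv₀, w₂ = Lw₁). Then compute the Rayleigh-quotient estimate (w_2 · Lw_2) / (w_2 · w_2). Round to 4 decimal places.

4.0000

w1 = Lv₀ = (3·1 + 1·1; 1·1 + 3·1) = (4, 4)
w2 = Lw1 = (3·4 + 1·4; 1·4 + 3·4) = (16, 16)
Lw2 = (64, 64)
w2·Lw2 = 16·64 + 16·64 = 2048; w2·w2 = 16·16 + 16·16 = 512
λ ≈ 2048/512 = 4.0000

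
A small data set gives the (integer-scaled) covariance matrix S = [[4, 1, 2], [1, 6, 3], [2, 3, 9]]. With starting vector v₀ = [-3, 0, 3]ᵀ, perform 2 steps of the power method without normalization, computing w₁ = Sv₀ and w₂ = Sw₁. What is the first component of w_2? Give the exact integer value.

w1 = Sv₀ = (4·(-3) + 1·0 + 2·3; 1·(-3) + 6·0 + 3·3; 2·(-3) + 3·0 + 9·3) = (-6, 6, 21)
w2 = Sw1 = (4·(-6) + 1·6 + 2·21; 1·(-6) + 6·6 + 3·21; 2·(-6) + 3·6 + 9·21) = (24, 93, 195)
The requested component of w2 is 24.

24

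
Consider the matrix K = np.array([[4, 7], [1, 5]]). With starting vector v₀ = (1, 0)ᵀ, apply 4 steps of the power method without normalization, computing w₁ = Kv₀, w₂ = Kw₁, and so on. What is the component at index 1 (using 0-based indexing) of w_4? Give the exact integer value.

495

w1 = Kv₀ = (4, 1)
w2 = Kw1 = (23, 9)
w3 = Kw2 = (155, 68)
w4 = Kw3 = (1096, 495)
The requested component of w4 is 495.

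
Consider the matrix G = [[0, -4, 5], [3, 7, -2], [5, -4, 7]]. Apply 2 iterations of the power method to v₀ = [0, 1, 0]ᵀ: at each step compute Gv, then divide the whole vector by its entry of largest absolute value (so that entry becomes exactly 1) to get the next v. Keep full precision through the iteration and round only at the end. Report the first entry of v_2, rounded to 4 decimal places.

Gv0 = (-4.00000, 7.00000, -4.00000); divide by 7.00000 → v1 = (-0.57143, 1.00000, -0.57143)
Gv1 = (-6.85714, 6.42857, -10.85714); divide by -10.85714 → v2 = (0.63158, -0.59211, 1.00000)
Requested entry of v2: -48/-76 = 0.6316

0.6316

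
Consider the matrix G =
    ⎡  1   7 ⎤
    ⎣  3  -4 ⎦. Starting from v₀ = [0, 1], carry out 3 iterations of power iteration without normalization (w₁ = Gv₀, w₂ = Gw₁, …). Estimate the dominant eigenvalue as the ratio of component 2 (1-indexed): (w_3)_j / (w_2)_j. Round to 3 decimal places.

-5.703

w1 = Gv₀ = (1·0 + 7·1; 3·0 + (-4)·1) = (7, -4)
w2 = Gw1 = (1·7 + 7·(-4); 3·7 + (-4)·(-4)) = (-21, 37)
w3 = Gw2 = (238, -211)
Ratio at component: -211 / 37 = -5.703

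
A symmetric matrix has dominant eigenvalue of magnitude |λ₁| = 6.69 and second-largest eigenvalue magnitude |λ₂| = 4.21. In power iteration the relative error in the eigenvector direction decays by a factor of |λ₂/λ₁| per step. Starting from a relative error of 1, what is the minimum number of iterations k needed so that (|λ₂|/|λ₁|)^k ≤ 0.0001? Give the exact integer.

20

|λ₂/λ₁| = 4.21/6.69 = 0.62930
Need k ≥ ln(0.0001) / ln(0.62930) = -9.2103 / -0.4632 ≈ 19.886
Smallest integer k satisfying the bound: 20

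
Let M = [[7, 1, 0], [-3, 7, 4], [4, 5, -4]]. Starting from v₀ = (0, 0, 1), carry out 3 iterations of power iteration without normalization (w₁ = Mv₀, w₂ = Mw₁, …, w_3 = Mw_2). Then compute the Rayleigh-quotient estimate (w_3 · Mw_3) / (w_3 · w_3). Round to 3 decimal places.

3.006

w1 = Mv₀ = (0, 4, -4)
w2 = Mw1 = (4, 12, 36)
w3 = Mw2 = (40, 216, -68)
Mw3 = (496, 1120, 1512)
w3·Mw3 = 40·496 + 216·1120 + (-68)·1512 = 158944; w3·w3 = 40·40 + 216·216 + (-68)·(-68) = 52880
λ ≈ 158944/52880 = 3.006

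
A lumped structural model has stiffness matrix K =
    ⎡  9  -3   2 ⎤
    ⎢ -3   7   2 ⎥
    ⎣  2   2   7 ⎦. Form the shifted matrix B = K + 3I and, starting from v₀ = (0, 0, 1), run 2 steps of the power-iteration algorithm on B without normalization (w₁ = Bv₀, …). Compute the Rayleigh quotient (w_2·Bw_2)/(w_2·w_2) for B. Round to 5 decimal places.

B = K + 3I has rows (12, -3, 2); (-3, 10, 2); (2, 2, 10)
w1 = Bv₀ = (12·0 + (-3)·0 + 2·1; (-3)·0 + 10·0 + 2·1; 2·0 + 2·0 + 10·1) = (2, 2, 10)
w2 = Bw1 = (12·2 + (-3)·2 + 2·10; (-3)·2 + 10·2 + 2·10; 2·2 + 2·2 + 10·10) = (38, 34, 108)
Bw2 = (570, 442, 1224)
w2·Bw2 = 168880; w2·w2 = 14264; μ ≈ 168880/14264 = 11.83960

μ ≈ 11.83960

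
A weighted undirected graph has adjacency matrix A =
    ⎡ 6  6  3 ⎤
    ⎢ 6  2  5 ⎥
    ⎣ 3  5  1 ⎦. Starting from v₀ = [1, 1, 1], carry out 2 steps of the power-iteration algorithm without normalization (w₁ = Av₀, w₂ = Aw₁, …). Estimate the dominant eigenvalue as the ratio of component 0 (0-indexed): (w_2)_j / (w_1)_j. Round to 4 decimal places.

w1 = Av₀ = (6·1 + 6·1 + 3·1; 6·1 + 2·1 + 5·1; 3·1 + 5·1 + 1·1) = (15, 13, 9)
w2 = Aw1 = (6·15 + 6·13 + 3·9; 6·15 + 2·13 + 5·9; 3·15 + 5·13 + 1·9) = (195, 161, 119)
Ratio at component: 195 / 15 = 13.0000

13.0000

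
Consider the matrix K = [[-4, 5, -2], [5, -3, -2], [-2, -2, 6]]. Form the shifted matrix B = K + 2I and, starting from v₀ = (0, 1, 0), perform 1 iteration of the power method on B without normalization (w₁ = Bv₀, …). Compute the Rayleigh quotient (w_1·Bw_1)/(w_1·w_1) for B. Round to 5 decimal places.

B = K + 2I has rows (-2, 5, -2); (5, -1, -2); (-2, -2, 8)
w1 = Bv₀ = (5, -1, -2)
Bw1 = (-11, 30, -24)
w1·Bw1 = -37; w1·w1 = 30; μ ≈ -37/30 = -1.23333

-1.23333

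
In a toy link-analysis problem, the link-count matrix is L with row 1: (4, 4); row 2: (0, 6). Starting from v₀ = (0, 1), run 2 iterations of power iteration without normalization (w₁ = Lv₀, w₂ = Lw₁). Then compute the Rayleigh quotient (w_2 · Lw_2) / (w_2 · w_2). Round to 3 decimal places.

6.884

w1 = Lv₀ = (4, 6)
w2 = Lw1 = (40, 36)
Lw2 = (304, 216)
w2·Lw2 = 40·304 + 36·216 = 19936; w2·w2 = 40·40 + 36·36 = 2896
λ ≈ 19936/2896 = 6.884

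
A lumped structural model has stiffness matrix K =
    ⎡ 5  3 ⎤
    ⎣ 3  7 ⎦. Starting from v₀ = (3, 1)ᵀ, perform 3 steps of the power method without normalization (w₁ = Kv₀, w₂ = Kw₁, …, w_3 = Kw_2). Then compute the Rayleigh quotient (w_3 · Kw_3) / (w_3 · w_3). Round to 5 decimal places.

w1 = Kv₀ = (18, 16)
w2 = Kw1 = (138, 166)
w3 = Kw2 = (1188, 1576)
Kw3 = (10668, 14596)
w3·Kw3 = 1188·10668 + 1576·14596 = 35676880; w3·w3 = 1188·1188 + 1576·1576 = 3895120
λ ≈ 35676880/3895120 = 9.15938

λ ≈ 9.15938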